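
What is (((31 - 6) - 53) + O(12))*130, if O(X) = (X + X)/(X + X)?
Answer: -3510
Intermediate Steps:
O(X) = 1 (O(X) = (2*X)/((2*X)) = (2*X)*(1/(2*X)) = 1)
(((31 - 6) - 53) + O(12))*130 = (((31 - 6) - 53) + 1)*130 = ((25 - 53) + 1)*130 = (-28 + 1)*130 = -27*130 = -3510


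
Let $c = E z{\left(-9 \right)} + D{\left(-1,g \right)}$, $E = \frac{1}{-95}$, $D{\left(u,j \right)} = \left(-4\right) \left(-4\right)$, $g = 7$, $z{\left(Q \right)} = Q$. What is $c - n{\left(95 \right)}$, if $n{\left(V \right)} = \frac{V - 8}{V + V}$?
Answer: $\frac{2971}{190} \approx 15.637$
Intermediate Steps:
$n{\left(V \right)} = \frac{-8 + V}{2 V}$
$D{\left(u,j \right)} = 16$
$E = - \frac{1}{95} \approx -0.010526$
$c = \frac{1529}{95}$ ($c = \left(- \frac{1}{95}\right) \left(-9\right) + 16 = \frac{9}{95} + 16 = \frac{1529}{95} \approx 16.095$)
$c - n{\left(95 \right)} = \frac{1529}{95} - \frac{-8 + 95}{2 \cdot 95} = \frac{1529}{95} - \frac{1}{2} \cdot \frac{1}{95} \cdot 87 = \frac{1529}{95} - \frac{87}{190} = \frac{2971}{190}$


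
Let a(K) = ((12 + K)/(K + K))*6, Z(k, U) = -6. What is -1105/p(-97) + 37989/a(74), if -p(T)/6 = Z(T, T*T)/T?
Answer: 21476071/1548 ≈ 13873.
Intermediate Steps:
a(K) = 3*(12 + K)/K (a(K) = ((12 + K)/((2*K)))*6 = ((12 + K)*(1/(2*K)))*6 = ((12 + K)/(2*K))*6 = 3*(12 + K)/K)
p(T) = 36/T (p(T) = -(-36)/T = 36/T)
-1105/p(-97) + 37989/a(74) = -1105/(36/(-97)) + 37989/(3 + 36/74) = -1105/(36*(-1/97)) + 37989/(3 + 36*(1/74)) = -1105/(-36/97) + 37989/(3 + 18/37) = -1105*(-97/36) + 37989/(129/37) = 107185/36 + 37989*(37/129) = 107185/36 + 468531/43 = 21476071/1548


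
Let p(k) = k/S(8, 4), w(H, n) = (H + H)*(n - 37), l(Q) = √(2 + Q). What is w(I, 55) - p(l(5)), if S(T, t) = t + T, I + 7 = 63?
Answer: 2016 - √7/12 ≈ 2015.8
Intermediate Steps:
I = 56 (I = -7 + 63 = 56)
S(T, t) = T + t
w(H, n) = 2*H*(-37 + n) (w(H, n) = (2*H)*(-37 + n) = 2*H*(-37 + n))
p(k) = k/12 (p(k) = k/(8 + 4) = k/12)
w(I, 55) - p(l(5)) = 2*56*(-37 + 55) - √(2 + 5)/12 = 2*56*18 - √7/12 = 2016 - √7/12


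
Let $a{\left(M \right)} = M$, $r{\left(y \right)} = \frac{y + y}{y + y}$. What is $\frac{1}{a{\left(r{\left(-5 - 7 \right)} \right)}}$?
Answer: $1$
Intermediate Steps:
$r{\left(y \right)} = 1$ ($r{\left(y \right)} = \frac{2 y}{2 y} = 2 y \frac{1}{2 y} = 1$)
$\frac{1}{a{\left(r{\left(-5 - 7 \right)} \right)}} = 1^{-1} = 1$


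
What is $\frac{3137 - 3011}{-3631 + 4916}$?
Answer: $\frac{126}{1285} \approx 0.098054$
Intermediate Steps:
$\frac{3137 - 3011}{-3631 + 4916} = \frac{126}{1285}$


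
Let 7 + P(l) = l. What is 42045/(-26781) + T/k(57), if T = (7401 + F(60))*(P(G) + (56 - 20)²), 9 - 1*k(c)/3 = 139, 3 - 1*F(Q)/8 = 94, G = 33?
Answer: -39378417656/1740765 ≈ -22621.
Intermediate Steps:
F(Q) = -728 (F(Q) = 24 - 8*94 = 24 - 752 = -728)
P(l) = -7 + l
k(c) = -390 (k(c) = 27 - 3*139 = 27 - 417 = -390)
T = 8821706 (T = (7401 - 728)*((-7 + 33) + (56 - 20)²) = 6673*(26 + 36²) = 6673*(26 + 1296) = 6673*1322 = 8821706)
42045/(-26781) + T/k(57) = 42045/(-26781) + 8821706/(-390) = 42045*(-1/26781) + 8821706*(-1/390) = -14015/8927 - 4410853/195 = -39378417656/1740765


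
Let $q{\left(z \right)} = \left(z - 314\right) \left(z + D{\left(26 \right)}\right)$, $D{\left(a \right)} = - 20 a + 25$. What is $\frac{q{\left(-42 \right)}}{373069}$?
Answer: $\frac{191172}{373069} \approx 0.51243$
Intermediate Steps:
$D{\left(a \right)} = 25 - 20 a$
$q{\left(z \right)} = \left(-495 + z\right) \left(-314 + z\right)$ ($q{\left(z \right)} = \left(z - 314\right) \left(z + \left(25 - 520\right)\right) = \left(-314 + z\right) \left(z + \left(25 - 520\right)\right) = \left(-314 + z\right) \left(z - 495\right) = \left(-314 + z\right) \left(-495 + z\right) = \left(-495 + z\right) \left(-314 + z\right)$)
$\frac{q{\left(-42 \right)}}{373069} = \frac{155430 + \left(-42\right)^{2} - -33978}{373069} = \left(155430 + 1764 + 33978\right) \frac{1}{373069} = 191172 \cdot \frac{1}{373069} = \frac{191172}{373069}$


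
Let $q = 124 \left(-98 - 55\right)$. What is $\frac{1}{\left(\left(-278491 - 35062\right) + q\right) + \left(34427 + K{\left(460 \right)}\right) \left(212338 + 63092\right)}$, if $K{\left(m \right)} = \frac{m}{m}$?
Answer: $\frac{1}{9482171515} \approx 1.0546 \cdot 10^{-10}$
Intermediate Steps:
$K{\left(m \right)} = 1$
$q = -18972$ ($q = 124 \left(-153\right) = -18972$)
$\frac{1}{\left(\left(-278491 - 35062\right) + q\right) + \left(34427 + K{\left(460 \right)}\right) \left(212338 + 63092\right)} = \frac{1}{\left(\left(-278491 - 35062\right) - 18972\right) + \left(34427 + 1\right) \left(212338 + 63092\right)} = \frac{1}{\left(-313553 - 18972\right) + 34428 \cdot 275430} = \frac{1}{-332525 + 9482504040} = \frac{1}{9482171515}$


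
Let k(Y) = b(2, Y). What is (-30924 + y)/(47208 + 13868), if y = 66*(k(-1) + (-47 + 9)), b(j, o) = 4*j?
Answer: -8226/15269 ≈ -0.53874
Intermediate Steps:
k(Y) = 8 (k(Y) = 4*2 = 8)
y = -1980 (y = 66*(8 + (-47 + 9)) = 66*(8 - 38) = 66*(-30) = -1980)
(-30924 + y)/(47208 + 13868) = (-30924 - 1980)/(47208 + 13868) = -32904/61076 = -32904*1/61076 = -8226/15269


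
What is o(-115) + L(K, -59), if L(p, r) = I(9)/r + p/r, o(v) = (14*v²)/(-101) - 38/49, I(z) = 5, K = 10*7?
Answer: -535866267/291991 ≈ -1835.2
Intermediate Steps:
K = 70
o(v) = -38/49 - 14*v²/101 (o(v) = (14*v²)*(-1/101) - 38*1/49 = -14*v²/101 - 38/49 = -38/49 - 14*v²/101)
L(p, r) = 5/r + p/r
o(-115) + L(K, -59) = (-38/49 - 14/101*(-115)²) + (5 + 70)/(-59) = (-38/49 - 14/101*13225) - 1/59*75 = (-38/49 - 185150/101) - 75/59 = -9076188/4949 - 75/59 = -535866267/291991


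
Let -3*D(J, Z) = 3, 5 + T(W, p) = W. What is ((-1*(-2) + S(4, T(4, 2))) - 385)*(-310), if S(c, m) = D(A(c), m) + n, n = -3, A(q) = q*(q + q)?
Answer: 119970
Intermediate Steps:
T(W, p) = -5 + W
A(q) = 2*q² (A(q) = q*(2*q) = 2*q²)
D(J, Z) = -1 (D(J, Z) = -⅓*3 = -1)
S(c, m) = -4 (S(c, m) = -1 - 3 = -4)
((-1*(-2) + S(4, T(4, 2))) - 385)*(-310) = ((-1*(-2) - 4) - 385)*(-310) = ((2 - 4) - 385)*(-310) = (-2 - 385)*(-310) = -387*(-310) = 119970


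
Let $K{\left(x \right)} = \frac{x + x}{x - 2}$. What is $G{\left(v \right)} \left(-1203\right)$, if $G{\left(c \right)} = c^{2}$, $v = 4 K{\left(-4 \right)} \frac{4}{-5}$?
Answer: $- \frac{1642496}{75} \approx -21900.0$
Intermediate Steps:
$K{\left(x \right)} = \frac{2 x}{-2 + x}$
$v = - \frac{64}{15}$ ($v = 4 \cdot 2 \left(-4\right) \frac{1}{-2 - 4} \frac{4}{-5} = 4 \cdot 2 \left(-4\right) \frac{1}{-6} \cdot 4 \left(- \frac{1}{5}\right) = 4 \cdot 2 \left(-4\right) \left(- \frac{1}{6}\right) \left(- \frac{4}{5}\right) = 4 \cdot \frac{4}{3} \left(- \frac{4}{5}\right) = \frac{16}{3} \left(- \frac{4}{5}\right) = - \frac{64}{15} \approx -4.2667$)
$G{\left(v \right)} \left(-1203\right) = \left(- \frac{64}{15}\right)^{2} \left(-1203\right) = \frac{4096}{225} \left(-1203\right) = - \frac{1642496}{75}$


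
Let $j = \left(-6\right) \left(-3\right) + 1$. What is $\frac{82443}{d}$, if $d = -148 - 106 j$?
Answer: $- \frac{82443}{2162} \approx -38.133$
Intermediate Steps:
$j = 19$ ($j = 18 + 1 = 19$)
$d = -2162$ ($d = -148 - 2014 = -2162$)
$\frac{82443}{d} = \frac{82443}{-2162} = 82443 \left(- \frac{1}{2162}\right) = - \frac{82443}{2162}$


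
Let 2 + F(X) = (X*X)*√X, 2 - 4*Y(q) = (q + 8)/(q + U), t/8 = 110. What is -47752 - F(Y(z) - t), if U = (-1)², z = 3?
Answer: -47750 - 198330889*I*√14083/1024 ≈ -47750.0 - 2.2985e+7*I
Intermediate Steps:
U = 1
t = 880 (t = 8*110 = 880)
Y(q) = ½ - (8 + q)/(4*(1 + q)) (Y(q) = ½ - (q + 8)/(4*(q + 1)) = ½ - (8 + q)/(4*(1 + q)))
F(X) = -2 + X^(5/2) (F(X) = -2 + (X*X)*√X = -2 + X²*√X = -2 + X^(5/2))
-47752 - F(Y(z) - t) = -47752 - (-2 + ((-6 + 3)/(4*(1 + 3)) - 1*880)^(5/2)) = -47752 - (-2 + ((¼)*(-3)/4 - 880)^(5/2)) = -47752 - (-2 + ((¼)*(¼)*(-3) - 880)^(5/2)) = -47752 - (-2 + (-3/16 - 880)^(5/2)) = -47752 - (-2 + (-14083/16)^(5/2)) = -47752 - (-2 + 198330889*I*√14083/1024) = -47752 + (2 - 198330889*I*√14083/1024) = -47750 - 198330889*I*√14083/1024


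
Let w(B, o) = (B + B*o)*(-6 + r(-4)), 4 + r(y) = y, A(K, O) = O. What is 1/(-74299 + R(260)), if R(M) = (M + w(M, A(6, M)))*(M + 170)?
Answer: -1/408479699 ≈ -2.4481e-9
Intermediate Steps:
r(y) = -4 + y
w(B, o) = -14*B - 14*B*o (w(B, o) = (B + B*o)*(-6 + (-4 - 4)) = (B + B*o)*(-6 - 8) = (B + B*o)*(-14) = -14*B - 14*B*o)
R(M) = (170 + M)*(M - 14*M*(1 + M)) (R(M) = (M - 14*M*(1 + M))*(M + 170) = (M - 14*M*(1 + M))*(170 + M) = (170 + M)*(M - 14*M*(1 + M)))
1/(-74299 + R(260)) = 1/(-74299 + 260*(-2210 - 2393*260 - 14*260²)) = 1/(-74299 + 260*(-2210 - 622180 - 14*67600)) = 1/(-74299 + 260*(-2210 - 622180 - 946400)) = 1/(-74299 + 260*(-1570790)) = 1/(-74299 - 408405400) = 1/(-408479699) = -1/408479699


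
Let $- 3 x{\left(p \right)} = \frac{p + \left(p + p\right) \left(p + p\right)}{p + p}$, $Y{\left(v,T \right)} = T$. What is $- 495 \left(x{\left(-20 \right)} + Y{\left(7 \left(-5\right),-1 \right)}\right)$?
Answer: $- \frac{12045}{2} \approx -6022.5$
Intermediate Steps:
$x{\left(p \right)} = - \frac{p + 4 p^{2}}{6 p}$ ($x{\left(p \right)} = - \frac{\left(p + \left(p + p\right) \left(p + p\right)\right) \frac{1}{p + p}}{3} = - \frac{\left(p + 2 p 2 p\right) \frac{1}{2 p}}{3} = - \frac{\left(p + 4 p^{2}\right) \frac{1}{2 p}}{3} = - \frac{\frac{1}{2} \frac{1}{p} \left(p + 4 p^{2}\right)}{3} = - \frac{p + 4 p^{2}}{6 p}$)
$- 495 \left(x{\left(-20 \right)} + Y{\left(7 \left(-5\right),-1 \right)}\right) = - 495 \left(\left(- \frac{1}{6} - - \frac{40}{3}\right) - 1\right) = - 495 \left(\left(- \frac{1}{6} + \frac{40}{3}\right) - 1\right) = - 495 \left(\frac{79}{6} - 1\right) = \left(-495\right) \frac{73}{6} = - \frac{12045}{2}$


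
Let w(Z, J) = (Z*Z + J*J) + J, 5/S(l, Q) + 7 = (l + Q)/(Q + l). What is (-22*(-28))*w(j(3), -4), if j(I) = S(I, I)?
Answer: 70378/9 ≈ 7819.8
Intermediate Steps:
S(l, Q) = -5/6 (S(l, Q) = 5/(-7 + (l + Q)/(Q + l)) = 5/(-7 + (Q + l)/(Q + l)) = 5/(-7 + 1) = 5/(-6) = 5*(-1/6) = -5/6)
j(I) = -5/6
w(Z, J) = J + J**2 + Z**2 (w(Z, J) = (Z**2 + J**2) + J = (J**2 + Z**2) + J = J + J**2 + Z**2)
(-22*(-28))*w(j(3), -4) = (-22*(-28))*(-4 + (-4)**2 + (-5/6)**2) = 616*(-4 + 16 + 25/36) = 616*(457/36) = 70378/9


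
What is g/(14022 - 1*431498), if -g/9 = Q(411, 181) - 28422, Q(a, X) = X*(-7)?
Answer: -267201/417476 ≈ -0.64004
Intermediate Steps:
Q(a, X) = -7*X
g = 267201 (g = -9*(-7*181 - 28422) = -9*(-1267 - 28422) = -9*(-29689) = 267201)
g/(14022 - 1*431498) = 267201/(14022 - 1*431498) = 267201/(14022 - 431498) = 267201/(-417476) = 267201*(-1/417476) = -267201/417476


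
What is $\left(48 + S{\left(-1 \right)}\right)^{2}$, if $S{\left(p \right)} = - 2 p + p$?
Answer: $2401$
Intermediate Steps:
$S{\left(p \right)} = - p$
$\left(48 + S{\left(-1 \right)}\right)^{2} = \left(48 - -1\right)^{2} = \left(48 + 1\right)^{2} = 49^{2} = 2401$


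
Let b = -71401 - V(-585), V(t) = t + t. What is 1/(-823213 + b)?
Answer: -1/893444 ≈ -1.1193e-6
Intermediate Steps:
V(t) = 2*t
b = -70231 (b = -71401 - 2*(-585) = -71401 - 1*(-1170) = -71401 + 1170 = -70231)
1/(-823213 + b) = 1/(-823213 - 70231) = 1/(-893444) = -1/893444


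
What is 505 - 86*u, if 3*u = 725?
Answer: -60835/3 ≈ -20278.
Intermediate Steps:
u = 725/3 (u = (1/3)*725 = 725/3 ≈ 241.67)
505 - 86*u = 505 - 86*725/3 = 505 - 62350/3 = -60835/3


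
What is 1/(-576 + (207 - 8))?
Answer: -1/377 ≈ -0.0026525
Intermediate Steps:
1/(-576 + (207 - 8)) = 1/(-576 + 199) = 1/(-377) = -1/377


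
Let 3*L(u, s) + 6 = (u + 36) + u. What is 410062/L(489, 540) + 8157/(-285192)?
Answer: 406054379/332724 ≈ 1220.4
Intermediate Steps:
L(u, s) = 10 + 2*u/3 (L(u, s) = -2 + ((u + 36) + u)/3 = -2 + ((36 + u) + u)/3 = -2 + (36 + 2*u)/3 = -2 + (12 + 2*u/3) = 10 + 2*u/3)
410062/L(489, 540) + 8157/(-285192) = 410062/(10 + (⅔)*489) + 8157/(-285192) = 410062/(10 + 326) + 8157*(-1/285192) = 410062/336 - 2719/95064 = 410062*(1/336) - 2719/95064 = 205031/168 - 2719/95064 = 406054379/332724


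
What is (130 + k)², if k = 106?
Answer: 55696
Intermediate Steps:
(130 + k)² = (130 + 106)² = 236² = 55696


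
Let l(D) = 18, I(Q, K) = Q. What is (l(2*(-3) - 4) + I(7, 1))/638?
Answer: 25/638 ≈ 0.039185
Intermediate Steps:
(l(2*(-3) - 4) + I(7, 1))/638 = (18 + 7)/638 = 25*(1/638) = 25/638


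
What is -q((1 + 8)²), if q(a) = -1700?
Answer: 1700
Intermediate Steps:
-q((1 + 8)²) = -1*(-1700) = 1700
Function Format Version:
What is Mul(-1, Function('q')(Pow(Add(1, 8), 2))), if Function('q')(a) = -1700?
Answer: 1700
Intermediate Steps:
Mul(-1, Function('q')(Pow(Add(1, 8), 2))) = Mul(-1, -1700) = 1700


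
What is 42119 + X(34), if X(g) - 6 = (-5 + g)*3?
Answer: 42212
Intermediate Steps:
X(g) = -9 + 3*g (X(g) = 6 + (-5 + g)*3 = 6 + (-15 + 3*g) = -9 + 3*g)
42119 + X(34) = 42119 + (-9 + 3*34) = 42119 + (-9 + 102) = 42119 + 93 = 42212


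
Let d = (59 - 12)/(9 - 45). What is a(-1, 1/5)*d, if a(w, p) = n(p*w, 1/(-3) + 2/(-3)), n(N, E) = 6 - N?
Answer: -1457/180 ≈ -8.0945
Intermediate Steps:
d = -47/36 (d = 47/(-36) = 47*(-1/36) = -47/36 ≈ -1.3056)
a(w, p) = 6 - p*w
a(-1, 1/5)*d = (6 - 1*(-1)/5)*(-47/36) = (6 - 1*⅕*(-1))*(-47/36) = (6 + ⅕)*(-47/36) = (31/5)*(-47/36) = -1457/180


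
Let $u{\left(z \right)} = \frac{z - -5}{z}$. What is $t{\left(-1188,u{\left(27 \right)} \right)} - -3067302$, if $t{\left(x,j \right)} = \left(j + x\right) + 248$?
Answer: $\frac{82791806}{27} \approx 3.0664 \cdot 10^{6}$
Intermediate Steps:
$u{\left(z \right)} = \frac{5 + z}{z}$ ($u{\left(z \right)} = \frac{z + 5}{z} = \frac{5 + z}{z}$)
$t{\left(x,j \right)} = 248 + j + x$
$t{\left(-1188,u{\left(27 \right)} \right)} - -3067302 = \left(248 + \frac{5 + 27}{27} - 1188\right) - -3067302 = \left(248 + \frac{1}{27} \cdot 32 - 1188\right) + 3067302 = \left(248 + \frac{32}{27} - 1188\right) + 3067302 = - \frac{25348}{27} + 3067302 = \frac{82791806}{27}$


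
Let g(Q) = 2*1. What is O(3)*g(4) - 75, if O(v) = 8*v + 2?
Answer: -23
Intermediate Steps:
O(v) = 2 + 8*v
g(Q) = 2
O(3)*g(4) - 75 = (2 + 8*3)*2 - 75 = (2 + 24)*2 - 75 = 26*2 - 75 = 52 - 75 = -23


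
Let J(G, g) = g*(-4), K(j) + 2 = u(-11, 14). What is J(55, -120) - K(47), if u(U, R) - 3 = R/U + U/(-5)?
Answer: 26294/55 ≈ 478.07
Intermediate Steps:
u(U, R) = 3 - U/5 + R/U (u(U, R) = 3 + (R/U + U/(-5)) = 3 + (R/U + U*(-1/5)) = 3 + (R/U - U/5) = 3 + (-U/5 + R/U) = 3 - U/5 + R/U)
K(j) = 106/55 (K(j) = -2 + (3 - 1/5*(-11) + 14/(-11)) = -2 + (3 + 11/5 + 14*(-1/11)) = -2 + (3 + 11/5 - 14/11) = -2 + 216/55 = 106/55)
J(G, g) = -4*g
J(55, -120) - K(47) = -4*(-120) - 1*106/55 = 480 - 106/55 = 26294/55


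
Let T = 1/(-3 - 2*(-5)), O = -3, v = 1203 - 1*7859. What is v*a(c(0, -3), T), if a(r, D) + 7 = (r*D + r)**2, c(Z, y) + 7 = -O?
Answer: -4532736/49 ≈ -92505.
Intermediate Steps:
v = -6656 (v = 1203 - 7859 = -6656)
T = 1/7 (T = 1/(-3 + 10) = 1/7 ≈ 0.14286)
c(Z, y) = -4 (c(Z, y) = -7 - 1*(-3) = -7 + 3 = -4)
a(r, D) = -7 + (r + D*r)**2 (a(r, D) = -7 + (r*D + r)**2 = -7 + (D*r + r)**2 = -7 + (r + D*r)**2)
v*a(c(0, -3), T) = -6656*(-7 + (-4)**2*(1 + 1/7)**2) = -6656*(-7 + 16*(8/7)**2) = -6656*(-7 + 16*(64/49)) = -6656*(-7 + 1024/49) = -6656*681/49 = -4532736/49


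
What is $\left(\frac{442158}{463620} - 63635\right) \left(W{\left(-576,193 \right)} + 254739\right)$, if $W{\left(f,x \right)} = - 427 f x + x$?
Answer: $- \frac{117328703565076338}{38635} \approx -3.0368 \cdot 10^{12}$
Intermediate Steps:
$W{\left(f,x \right)} = x - 427 f x$ ($W{\left(f,x \right)} = - 427 f x + x = x - 427 f x$)
$\left(\frac{442158}{463620} - 63635\right) \left(W{\left(-576,193 \right)} + 254739\right) = \left(\frac{442158}{463620} - 63635\right) \left(193 \left(1 - -245952\right) + 254739\right) = \left(442158 \cdot \frac{1}{463620} - 63635\right) \left(193 \left(1 + 245952\right) + 254739\right) = \left(\frac{73693}{77270} - 63635\right) \left(193 \cdot 245953 + 254739\right) = - \frac{4917002757 \left(47468929 + 254739\right)}{77270} = \left(- \frac{4917002757}{77270}\right) 47723668 = - \frac{117328703565076338}{38635}$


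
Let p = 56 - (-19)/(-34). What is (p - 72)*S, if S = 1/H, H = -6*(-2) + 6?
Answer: -563/612 ≈ -0.91993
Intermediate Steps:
H = 18 (H = 12 + 6 = 18)
p = 1885/34 (p = 56 - (-19)*(-1)/34 = 56 - 1*19/34 = 56 - 19/34 = 1885/34 ≈ 55.441)
S = 1/18 ≈ 0.055556
(p - 72)*S = (1885/34 - 72)*(1/18) = -563/34*1/18 = -563/612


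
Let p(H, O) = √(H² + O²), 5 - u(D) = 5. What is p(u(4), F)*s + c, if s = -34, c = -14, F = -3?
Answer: -116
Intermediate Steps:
u(D) = 0 (u(D) = 5 - 1*5 = 5 - 5 = 0)
p(u(4), F)*s + c = √(0² + (-3)²)*(-34) - 14 = √(0 + 9)*(-34) - 14 = √9*(-34) - 14 = 3*(-34) - 14 = -102 - 14 = -116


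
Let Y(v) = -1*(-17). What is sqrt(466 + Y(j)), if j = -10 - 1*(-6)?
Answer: sqrt(483) ≈ 21.977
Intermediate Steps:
j = -4 (j = -10 + 6 = -4)
Y(v) = 17
sqrt(466 + Y(j)) = sqrt(466 + 17) = sqrt(483)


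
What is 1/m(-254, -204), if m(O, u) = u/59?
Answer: -59/204 ≈ -0.28922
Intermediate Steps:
m(O, u) = u/59 (m(O, u) = u*(1/59) = u/59)
1/m(-254, -204) = 1/((1/59)*(-204)) = 1/(-204/59) = -59/204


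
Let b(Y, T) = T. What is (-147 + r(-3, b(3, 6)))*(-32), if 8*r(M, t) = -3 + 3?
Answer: 4704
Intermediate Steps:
r(M, t) = 0 (r(M, t) = (-3 + 3)/8 = (1/8)*0 = 0)
(-147 + r(-3, b(3, 6)))*(-32) = (-147 + 0)*(-32) = -147*(-32) = 4704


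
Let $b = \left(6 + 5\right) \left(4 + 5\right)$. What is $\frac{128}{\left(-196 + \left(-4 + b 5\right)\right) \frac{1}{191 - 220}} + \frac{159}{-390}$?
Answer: $- \frac{99639}{7670} \approx -12.991$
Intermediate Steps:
$b = 99$ ($b = 11 \cdot 9 = 99$)
$\frac{128}{\left(-196 + \left(-4 + b 5\right)\right) \frac{1}{191 - 220}} + \frac{159}{-390} = \frac{128}{\left(-196 + \left(-4 + 99 \cdot 5\right)\right) \frac{1}{191 - 220}} + \frac{159}{-390} = \frac{128}{\left(-196 + \left(-4 + 495\right)\right) \frac{1}{-29}} + 159 \left(- \frac{1}{390}\right) = \frac{128}{\left(-196 + 491\right) \left(- \frac{1}{29}\right)} - \frac{53}{130} = \frac{128}{295 \left(- \frac{1}{29}\right)} - \frac{53}{130} = \frac{128}{- \frac{295}{29}} - \frac{53}{130} = 128 \left(- \frac{29}{295}\right) - \frac{53}{130} = - \frac{3712}{295} - \frac{53}{130} = - \frac{99639}{7670}$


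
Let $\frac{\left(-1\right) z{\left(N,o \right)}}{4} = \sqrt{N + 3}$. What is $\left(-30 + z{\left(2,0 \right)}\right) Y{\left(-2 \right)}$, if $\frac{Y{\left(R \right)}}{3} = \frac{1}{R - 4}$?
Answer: $15 + 2 \sqrt{5} \approx 19.472$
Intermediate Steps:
$Y{\left(R \right)} = \frac{3}{-4 + R}$ ($Y{\left(R \right)} = \frac{3}{R - 4} = \frac{3}{-4 + R}$)
$z{\left(N,o \right)} = - 4 \sqrt{3 + N}$ ($z{\left(N,o \right)} = - 4 \sqrt{N + 3} = - 4 \sqrt{3 + N}$)
$\left(-30 + z{\left(2,0 \right)}\right) Y{\left(-2 \right)} = \left(-30 - 4 \sqrt{3 + 2}\right) \frac{3}{-4 - 2} = \left(-30 - 4 \sqrt{5}\right) \frac{3}{-6} = \left(-30 - 4 \sqrt{5}\right) 3 \left(- \frac{1}{6}\right) = \left(-30 - 4 \sqrt{5}\right) \left(- \frac{1}{2}\right) = 15 + 2 \sqrt{5}$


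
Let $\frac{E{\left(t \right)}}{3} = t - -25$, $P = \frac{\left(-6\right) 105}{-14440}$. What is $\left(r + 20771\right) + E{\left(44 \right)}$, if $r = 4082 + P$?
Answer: $\frac{36186703}{1444} \approx 25060.0$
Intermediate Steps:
$P = \frac{63}{1444}$ ($P = \left(-630\right) \left(- \frac{1}{14440}\right) = \frac{63}{1444} \approx 0.043629$)
$E{\left(t \right)} = 75 + 3 t$ ($E{\left(t \right)} = 3 \left(t - -25\right) = 3 \left(t + 25\right) = 3 \left(25 + t\right) = 75 + 3 t$)
$r = \frac{5894471}{1444}$ ($r = 4082 + \frac{63}{1444} = \frac{5894471}{1444} \approx 4082.0$)
$\left(r + 20771\right) + E{\left(44 \right)} = \left(\frac{5894471}{1444} + 20771\right) + \left(75 + 3 \cdot 44\right) = \frac{35887795}{1444} + \left(75 + 132\right) = \frac{35887795}{1444} + 207 = \frac{36186703}{1444}$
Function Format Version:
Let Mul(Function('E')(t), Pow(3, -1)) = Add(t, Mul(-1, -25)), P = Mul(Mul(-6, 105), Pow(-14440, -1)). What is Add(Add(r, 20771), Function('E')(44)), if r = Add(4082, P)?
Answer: Rational(36186703, 1444) ≈ 25060.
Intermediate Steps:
P = Rational(63, 1444) (P = Mul(-630, Rational(-1, 14440)) = Rational(63, 1444) ≈ 0.043629)
Function('E')(t) = Add(75, Mul(3, t)) (Function('E')(t) = Mul(3, Add(t, Mul(-1, -25))) = Mul(3, Add(t, 25)) = Mul(3, Add(25, t)) = Add(75, Mul(3, t)))
r = Rational(5894471, 1444) (r = Add(4082, Rational(63, 1444)) = Rational(5894471, 1444) ≈ 4082.0)
Add(Add(r, 20771), Function('E')(44)) = Add(Add(Rational(5894471, 1444), 20771), Add(75, Mul(3, 44))) = Add(Rational(35887795, 1444), Add(75, 132)) = Add(Rational(35887795, 1444), 207) = Rational(36186703, 1444)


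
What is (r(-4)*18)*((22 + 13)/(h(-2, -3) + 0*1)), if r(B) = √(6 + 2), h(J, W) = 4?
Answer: 315*√2 ≈ 445.48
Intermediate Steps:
r(B) = 2*√2 (r(B) = √8 = 2*√2)
(r(-4)*18)*((22 + 13)/(h(-2, -3) + 0*1)) = ((2*√2)*18)*((22 + 13)/(4 + 0*1)) = (36*√2)*(35/(4 + 0)) = (36*√2)*(35/4) = 315*√2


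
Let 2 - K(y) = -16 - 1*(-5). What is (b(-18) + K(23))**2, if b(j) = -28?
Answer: 225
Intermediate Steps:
K(y) = 13 (K(y) = 2 - (-16 - 1*(-5)) = 2 - (-16 + 5) = 2 - 1*(-11) = 2 + 11 = 13)
(b(-18) + K(23))**2 = (-28 + 13)**2 = (-15)**2 = 225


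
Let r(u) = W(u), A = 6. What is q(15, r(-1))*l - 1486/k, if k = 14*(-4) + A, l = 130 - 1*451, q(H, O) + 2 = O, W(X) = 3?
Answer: -7282/25 ≈ -291.28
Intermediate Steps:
r(u) = 3
q(H, O) = -2 + O
l = -321 (l = 130 - 451 = -321)
k = -50 (k = 14*(-4) + 6 = -56 + 6 = -50)
q(15, r(-1))*l - 1486/k = (-2 + 3)*(-321) - 1486/(-50) = 1*(-321) - 1486*(-1/50) = -321 + 743/25 = -7282/25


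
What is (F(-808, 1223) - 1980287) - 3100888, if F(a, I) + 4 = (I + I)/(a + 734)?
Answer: -188004846/37 ≈ -5.0812e+6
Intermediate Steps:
F(a, I) = -4 + 2*I/(734 + a) (F(a, I) = -4 + (I + I)/(a + 734) = -4 + (2*I)/(734 + a) = -4 + 2*I/(734 + a))
(F(-808, 1223) - 1980287) - 3100888 = (2*(-1468 + 1223 - 2*(-808))/(734 - 808) - 1980287) - 3100888 = (2*(-1468 + 1223 + 1616)/(-74) - 1980287) - 3100888 = (2*(-1/74)*1371 - 1980287) - 3100888 = (-1371/37 - 1980287) - 3100888 = -73271990/37 - 3100888 = -188004846/37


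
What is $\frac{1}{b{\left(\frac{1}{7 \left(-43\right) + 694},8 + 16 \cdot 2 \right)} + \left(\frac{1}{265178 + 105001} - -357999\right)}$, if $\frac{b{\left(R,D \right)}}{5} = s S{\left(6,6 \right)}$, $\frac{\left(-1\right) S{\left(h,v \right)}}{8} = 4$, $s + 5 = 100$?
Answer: $\frac{370179}{126896991022} \approx 2.9172 \cdot 10^{-6}$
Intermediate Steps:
$s = 95$ ($s = -5 + 100 = 95$)
$S{\left(h,v \right)} = -32$ ($S{\left(h,v \right)} = \left(-8\right) 4 = -32$)
$b{\left(R,D \right)} = -15200$ ($b{\left(R,D \right)} = 5 \cdot 95 \left(-32\right) = 5 \left(-3040\right) = -15200$)
$\frac{1}{b{\left(\frac{1}{7 \left(-43\right) + 694},8 + 16 \cdot 2 \right)} + \left(\frac{1}{265178 + 105001} - -357999\right)} = \frac{1}{-15200 + \left(\frac{1}{265178 + 105001} - -357999\right)} = \frac{1}{-15200 + \left(\frac{1}{370179} + 357999\right)} = \frac{1}{-15200 + \frac{132523711822}{370179}} = \frac{1}{\frac{126896991022}{370179}} = \frac{370179}{126896991022}$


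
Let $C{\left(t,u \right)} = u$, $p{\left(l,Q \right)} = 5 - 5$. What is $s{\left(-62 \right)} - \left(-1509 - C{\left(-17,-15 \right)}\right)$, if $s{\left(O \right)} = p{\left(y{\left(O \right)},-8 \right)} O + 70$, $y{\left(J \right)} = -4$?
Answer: $1564$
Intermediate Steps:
$p{\left(l,Q \right)} = 0$ ($p{\left(l,Q \right)} = 5 - 5 = 0$)
$s{\left(O \right)} = 70$ ($s{\left(O \right)} = 0 O + 70 = 0 + 70 = 70$)
$s{\left(-62 \right)} - \left(-1509 - C{\left(-17,-15 \right)}\right) = 70 - \left(-1509 - -15\right) = 70 - \left(-1509 + 15\right) = 70 - -1494 = 70 + 1494 = 1564$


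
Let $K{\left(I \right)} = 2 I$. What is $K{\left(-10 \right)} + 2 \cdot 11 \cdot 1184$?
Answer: $26028$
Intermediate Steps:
$K{\left(-10 \right)} + 2 \cdot 11 \cdot 1184 = 2 \left(-10\right) + 2 \cdot 11 \cdot 1184 = -20 + 22 \cdot 1184 = -20 + 26048 = 26028$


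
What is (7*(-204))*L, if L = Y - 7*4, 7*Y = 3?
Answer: 39372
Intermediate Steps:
Y = 3/7 (Y = (1/7)*3 = 3/7 ≈ 0.42857)
L = -193/7 (L = 3/7 - 7*4 = 3/7 - 28 = -193/7 ≈ -27.571)
(7*(-204))*L = (7*(-204))*(-193/7) = -1428*(-193/7) = 39372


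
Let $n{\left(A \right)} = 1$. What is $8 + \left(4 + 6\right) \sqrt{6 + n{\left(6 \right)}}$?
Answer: $8 + 10 \sqrt{7} \approx 34.458$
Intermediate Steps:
$8 + \left(4 + 6\right) \sqrt{6 + n{\left(6 \right)}} = 8 + \left(4 + 6\right) \sqrt{6 + 1} = 8 + 10 \sqrt{7}$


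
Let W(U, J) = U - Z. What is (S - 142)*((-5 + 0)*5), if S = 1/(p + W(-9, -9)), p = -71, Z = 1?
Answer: 287575/81 ≈ 3550.3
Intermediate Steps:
W(U, J) = -1 + U (W(U, J) = U - 1*1 = U - 1 = -1 + U)
S = -1/81 (S = 1/(-71 + (-1 - 9)) = 1/(-71 - 10) = 1/(-81) = -1/81 ≈ -0.012346)
(S - 142)*((-5 + 0)*5) = (-1/81 - 142)*((-5 + 0)*5) = -(-57515)*5/81 = -11503/81*(-25) = 287575/81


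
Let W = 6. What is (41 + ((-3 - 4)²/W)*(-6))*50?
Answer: -400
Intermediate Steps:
(41 + ((-3 - 4)²/W)*(-6))*50 = (41 + ((-3 - 4)²/6)*(-6))*50 = (41 + ((-7)²*(⅙))*(-6))*50 = (41 + (49*(⅙))*(-6))*50 = (41 + (49/6)*(-6))*50 = (41 - 49)*50 = -8*50 = -400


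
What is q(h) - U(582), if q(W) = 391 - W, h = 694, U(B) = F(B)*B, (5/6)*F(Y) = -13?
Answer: 43881/5 ≈ 8776.2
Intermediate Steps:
F(Y) = -78/5 (F(Y) = (6/5)*(-13) = -78/5)
U(B) = -78*B/5
q(h) - U(582) = (391 - 1*694) - (-78)*582/5 = (391 - 694) - 1*(-45396/5) = -303 + 45396/5 = 43881/5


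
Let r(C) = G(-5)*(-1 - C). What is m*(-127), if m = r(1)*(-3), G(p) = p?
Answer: 3810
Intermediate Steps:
r(C) = 5 + 5*C (r(C) = -5*(-1 - C) = 5 + 5*C)
m = -30 (m = (5 + 5*1)*(-3) = (5 + 5)*(-3) = 10*(-3) = -30)
m*(-127) = -30*(-127) = 3810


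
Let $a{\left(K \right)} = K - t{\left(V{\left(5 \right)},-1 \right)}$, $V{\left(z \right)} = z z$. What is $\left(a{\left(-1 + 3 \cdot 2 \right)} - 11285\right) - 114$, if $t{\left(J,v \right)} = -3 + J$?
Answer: $-11416$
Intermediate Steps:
$V{\left(z \right)} = z^{2}$
$a{\left(K \right)} = -22 + K$ ($a{\left(K \right)} = K - \left(-3 + 5^{2}\right) = K - \left(-3 + 25\right) = K - 22 = -22 + K$)
$\left(a{\left(-1 + 3 \cdot 2 \right)} - 11285\right) - 114 = \left(\left(-22 + \left(-1 + 3 \cdot 2\right)\right) - 11285\right) - 114 = \left(\left(-22 + \left(-1 + 6\right)\right) - 11285\right) - 114 = \left(\left(-22 + 5\right) - 11285\right) - 114 = \left(-17 - 11285\right) - 114 = -11302 - 114 = -11416$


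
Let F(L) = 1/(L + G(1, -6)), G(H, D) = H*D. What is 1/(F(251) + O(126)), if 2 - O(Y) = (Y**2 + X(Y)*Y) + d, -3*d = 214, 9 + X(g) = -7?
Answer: -735/10133197 ≈ -7.2534e-5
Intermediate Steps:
X(g) = -16 (X(g) = -9 - 7 = -16)
d = -214/3 (d = -1/3*214 = -214/3 ≈ -71.333)
G(H, D) = D*H
F(L) = 1/(-6 + L) (F(L) = 1/(L - 6*1) = 1/(L - 6) = 1/(-6 + L))
O(Y) = 220/3 - Y**2 + 16*Y (O(Y) = 2 - ((Y**2 - 16*Y) - 214/3) = 2 - (-214/3 + Y**2 - 16*Y) = 2 + (214/3 - Y**2 + 16*Y) = 220/3 - Y**2 + 16*Y)
1/(F(251) + O(126)) = 1/(1/(-6 + 251) + (220/3 - 1*126**2 + 16*126)) = 1/(1/245 + (220/3 - 1*15876 + 2016)) = 1/(1/245 + (220/3 - 15876 + 2016)) = 1/(1/245 - 41360/3) = 1/(-10133197/735) = -735/10133197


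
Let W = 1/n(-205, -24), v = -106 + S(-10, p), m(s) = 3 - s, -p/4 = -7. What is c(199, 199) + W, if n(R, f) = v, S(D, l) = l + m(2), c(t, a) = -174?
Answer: -13399/77 ≈ -174.01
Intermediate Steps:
p = 28 (p = -4*(-7) = 28)
S(D, l) = 1 + l (S(D, l) = l + (3 - 1*2) = l + (3 - 2) = l + 1 = 1 + l)
v = -77 (v = -106 + (1 + 28) = -106 + 29 = -77)
n(R, f) = -77
W = -1/77 (W = 1/(-77) = -1/77 ≈ -0.012987)
c(199, 199) + W = -174 - 1/77 = -13399/77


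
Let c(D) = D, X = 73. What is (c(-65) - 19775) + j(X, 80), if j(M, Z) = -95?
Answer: -19935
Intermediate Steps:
(c(-65) - 19775) + j(X, 80) = (-65 - 19775) - 95 = -19840 - 95 = -19935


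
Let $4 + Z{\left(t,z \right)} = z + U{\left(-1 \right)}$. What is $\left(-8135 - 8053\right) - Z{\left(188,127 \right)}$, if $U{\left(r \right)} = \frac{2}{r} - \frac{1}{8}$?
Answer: $- \frac{130471}{8} \approx -16309.0$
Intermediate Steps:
$U{\left(r \right)} = - \frac{1}{8} + \frac{2}{r}$ ($U{\left(r \right)} = \frac{2}{r} - \frac{1}{8} = - \frac{1}{8} + \frac{2}{r}$)
$Z{\left(t,z \right)} = - \frac{49}{8} + z$ ($Z{\left(t,z \right)} = -4 + \left(z + \frac{16 - -1}{8 \left(-1\right)}\right) = -4 + \left(z + \frac{1}{8} \left(-1\right) \left(16 + 1\right)\right) = -4 + \left(z + \frac{1}{8} \left(-1\right) 17\right) = -4 + \left(z - \frac{17}{8}\right) = -4 + \left(- \frac{17}{8} + z\right) = - \frac{49}{8} + z$)
$\left(-8135 - 8053\right) - Z{\left(188,127 \right)} = \left(-8135 - 8053\right) - \left(- \frac{49}{8} + 127\right) = -16188 - \frac{967}{8} = - \frac{130471}{8}$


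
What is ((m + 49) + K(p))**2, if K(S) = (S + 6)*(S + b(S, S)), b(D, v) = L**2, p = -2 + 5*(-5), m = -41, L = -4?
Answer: 57121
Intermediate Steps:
p = -27 (p = -2 - 25 = -27)
b(D, v) = 16 (b(D, v) = (-4)**2 = 16)
K(S) = (6 + S)*(16 + S) (K(S) = (S + 6)*(S + 16) = (6 + S)*(16 + S))
((m + 49) + K(p))**2 = ((-41 + 49) + (96 + (-27)**2 + 22*(-27)))**2 = (8 + (96 + 729 - 594))**2 = (8 + 231)**2 = 239**2 = 57121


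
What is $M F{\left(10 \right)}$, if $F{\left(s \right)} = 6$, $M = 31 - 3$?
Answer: $168$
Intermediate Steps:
$M = 28$ ($M = 31 - 3 = 28$)
$M F{\left(10 \right)} = 28 \cdot 6 = 168$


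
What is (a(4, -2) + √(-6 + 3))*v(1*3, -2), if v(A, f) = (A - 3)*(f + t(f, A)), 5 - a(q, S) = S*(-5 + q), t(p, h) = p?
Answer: 0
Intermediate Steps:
a(q, S) = 5 - S*(-5 + q)
v(A, f) = 2*f*(-3 + A) (v(A, f) = (A - 3)*(f + f) = (-3 + A)*(2*f) = 2*f*(-3 + A))
(a(4, -2) + √(-6 + 3))*v(1*3, -2) = ((5 + 5*(-2) - 1*(-2)*4) + √(-6 + 3))*(2*(-2)*(-3 + 1*3)) = ((5 - 10 + 8) + √(-3))*(2*(-2)*(-3 + 3)) = (3 + I*√3)*(2*(-2)*0) = (3 + I*√3)*0 = 0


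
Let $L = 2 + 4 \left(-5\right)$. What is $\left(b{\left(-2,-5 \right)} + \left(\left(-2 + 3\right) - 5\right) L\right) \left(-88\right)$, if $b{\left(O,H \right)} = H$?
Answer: $-5896$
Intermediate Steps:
$L = -18$ ($L = 2 - 20 = -18$)
$\left(b{\left(-2,-5 \right)} + \left(\left(-2 + 3\right) - 5\right) L\right) \left(-88\right) = \left(-5 + \left(\left(-2 + 3\right) - 5\right) \left(-18\right)\right) \left(-88\right) = \left(-5 + \left(1 - 5\right) \left(-18\right)\right) \left(-88\right) = \left(-5 - -72\right) \left(-88\right) = \left(-5 + 72\right) \left(-88\right) = 67 \left(-88\right) = -5896$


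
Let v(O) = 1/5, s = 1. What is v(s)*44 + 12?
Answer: 104/5 ≈ 20.800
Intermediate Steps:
v(O) = ⅕
v(s)*44 + 12 = (⅕)*44 + 12 = 44/5 + 12 = 104/5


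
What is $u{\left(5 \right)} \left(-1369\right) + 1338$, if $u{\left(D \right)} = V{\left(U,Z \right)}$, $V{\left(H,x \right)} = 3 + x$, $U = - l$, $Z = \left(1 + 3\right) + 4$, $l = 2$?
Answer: $-13721$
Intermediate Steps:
$Z = 8$ ($Z = 4 + 4 = 8$)
$U = -2$ ($U = \left(-1\right) 2 = -2$)
$u{\left(D \right)} = 11$ ($u{\left(D \right)} = 3 + 8 = 11$)
$u{\left(5 \right)} \left(-1369\right) + 1338 = 11 \left(-1369\right) + 1338 = -15059 + 1338 = -13721$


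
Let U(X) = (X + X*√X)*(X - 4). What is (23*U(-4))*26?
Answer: 19136 + 38272*I ≈ 19136.0 + 38272.0*I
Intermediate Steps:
U(X) = (-4 + X)*(X + X^(3/2)) (U(X) = (X + X^(3/2))*(-4 + X) = (-4 + X)*(X + X^(3/2)))
(23*U(-4))*26 = (23*((-4)² + (-4)^(5/2) - 4*(-4) - (-32)*I))*26 = (23*(16 + 32*I + 16 - (-32)*I))*26 = (23*(16 + 32*I + 16 + 32*I))*26 = (23*(32 + 64*I))*26 = (736 + 1472*I)*26 = 19136 + 38272*I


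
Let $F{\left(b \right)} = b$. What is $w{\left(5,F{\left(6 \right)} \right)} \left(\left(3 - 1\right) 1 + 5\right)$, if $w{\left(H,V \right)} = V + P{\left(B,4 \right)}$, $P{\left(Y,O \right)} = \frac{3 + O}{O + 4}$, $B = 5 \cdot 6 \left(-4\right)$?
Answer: $\frac{385}{8} \approx 48.125$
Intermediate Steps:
$B = -120$ ($B = 30 \left(-4\right) = -120$)
$P{\left(Y,O \right)} = \frac{3 + O}{4 + O}$
$w{\left(H,V \right)} = \frac{7}{8} + V$ ($w{\left(H,V \right)} = V + \frac{3 + 4}{4 + 4} = V + \frac{1}{8} \cdot 7 = V + \frac{7}{8} = \frac{7}{8} + V$)
$w{\left(5,F{\left(6 \right)} \right)} \left(\left(3 - 1\right) 1 + 5\right) = \left(\frac{7}{8} + 6\right) \left(\left(3 - 1\right) 1 + 5\right) = \frac{55 \left(2 \cdot 1 + 5\right)}{8} = \frac{55 \left(2 + 5\right)}{8} = \frac{55}{8} \cdot 7 = \frac{385}{8}$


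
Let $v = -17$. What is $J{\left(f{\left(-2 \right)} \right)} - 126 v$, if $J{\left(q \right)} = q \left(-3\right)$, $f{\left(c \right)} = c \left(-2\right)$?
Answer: $2130$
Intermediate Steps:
$f{\left(c \right)} = - 2 c$
$J{\left(q \right)} = - 3 q$
$J{\left(f{\left(-2 \right)} \right)} - 126 v = - 3 \left(\left(-2\right) \left(-2\right)\right) - -2142 = \left(-3\right) 4 + 2142 = -12 + 2142 = 2130$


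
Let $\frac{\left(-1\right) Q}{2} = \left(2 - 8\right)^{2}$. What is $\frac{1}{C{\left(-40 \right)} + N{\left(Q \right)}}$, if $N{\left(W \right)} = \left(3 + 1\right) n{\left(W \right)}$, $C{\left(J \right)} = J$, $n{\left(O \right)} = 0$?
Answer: $- \frac{1}{40} \approx -0.025$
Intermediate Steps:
$Q = -72$ ($Q = - 2 \left(2 - 8\right)^{2} = - 2 \left(-6\right)^{2} = \left(-2\right) 36 = -72$)
$N{\left(W \right)} = 0$ ($N{\left(W \right)} = \left(3 + 1\right) 0 = 4 \cdot 0 = 0$)
$\frac{1}{C{\left(-40 \right)} + N{\left(Q \right)}} = \frac{1}{-40 + 0} = \frac{1}{-40} = - \frac{1}{40}$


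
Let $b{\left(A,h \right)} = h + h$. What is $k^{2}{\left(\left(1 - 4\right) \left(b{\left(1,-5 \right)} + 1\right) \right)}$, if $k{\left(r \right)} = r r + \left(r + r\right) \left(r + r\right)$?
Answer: $13286025$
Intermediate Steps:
$b{\left(A,h \right)} = 2 h$
$k{\left(r \right)} = 5 r^{2}$ ($k{\left(r \right)} = r^{2} + 2 r 2 r = r^{2} + 4 r^{2} = 5 r^{2}$)
$k^{2}{\left(\left(1 - 4\right) \left(b{\left(1,-5 \right)} + 1\right) \right)} = \left(5 \left(\left(1 - 4\right) \left(2 \left(-5\right) + 1\right)\right)^{2}\right)^{2} = \left(5 \left(- 3 \left(-10 + 1\right)\right)^{2}\right)^{2} = \left(5 \left(\left(-3\right) \left(-9\right)\right)^{2}\right)^{2} = \left(5 \cdot 27^{2}\right)^{2} = \left(5 \cdot 729\right)^{2} = 3645^{2} = 13286025$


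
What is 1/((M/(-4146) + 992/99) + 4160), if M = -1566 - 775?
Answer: 136818/570611077 ≈ 0.00023977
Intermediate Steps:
M = -2341
1/((M/(-4146) + 992/99) + 4160) = 1/((-2341/(-4146) + 992/99) + 4160) = 1/((-2341*(-1/4146) + 992*(1/99)) + 4160) = 1/((2341/4146 + 992/99) + 4160) = 1/(1448197/136818 + 4160) = 1/(570611077/136818) = 136818/570611077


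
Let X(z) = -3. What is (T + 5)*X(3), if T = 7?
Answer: -36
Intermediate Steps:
(T + 5)*X(3) = (7 + 5)*(-3) = 12*(-3) = -36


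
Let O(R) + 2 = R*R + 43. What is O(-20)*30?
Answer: 13230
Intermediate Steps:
O(R) = 41 + R**2 (O(R) = -2 + (R*R + 43) = -2 + (R**2 + 43) = -2 + (43 + R**2) = 41 + R**2)
O(-20)*30 = (41 + (-20)**2)*30 = (41 + 400)*30 = 441*30 = 13230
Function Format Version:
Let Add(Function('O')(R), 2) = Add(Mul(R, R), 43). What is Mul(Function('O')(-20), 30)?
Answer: 13230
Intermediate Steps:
Function('O')(R) = Add(41, Pow(R, 2)) (Function('O')(R) = Add(-2, Add(Mul(R, R), 43)) = Add(-2, Add(Pow(R, 2), 43)) = Add(-2, Add(43, Pow(R, 2))) = Add(41, Pow(R, 2)))
Mul(Function('O')(-20), 30) = Mul(Add(41, Pow(-20, 2)), 30) = Mul(Add(41, 400), 30) = Mul(441, 30) = 13230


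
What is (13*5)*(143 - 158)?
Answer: -975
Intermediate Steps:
(13*5)*(143 - 158) = 65*(-15) = -975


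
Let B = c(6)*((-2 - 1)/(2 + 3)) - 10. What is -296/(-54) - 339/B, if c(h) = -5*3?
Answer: 9301/27 ≈ 344.48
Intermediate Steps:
c(h) = -15
B = -1 (B = -15*(-2 - 1)/(2 + 3) - 10 = -(-45)/5 - 10 = -15*(-⅗) - 10 = 9 - 10 = -1)
-296/(-54) - 339/B = -296/(-54) - 339/(-1) = -296*(-1/54) - 339*(-1) = 148/27 + 339 = 9301/27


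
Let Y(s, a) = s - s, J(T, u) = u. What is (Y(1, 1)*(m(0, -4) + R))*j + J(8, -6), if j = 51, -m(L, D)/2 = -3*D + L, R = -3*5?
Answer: -6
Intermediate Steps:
R = -15
m(L, D) = -2*L + 6*D (m(L, D) = -2*(-3*D + L) = -2*(L - 3*D) = -2*L + 6*D)
Y(s, a) = 0
(Y(1, 1)*(m(0, -4) + R))*j + J(8, -6) = (0*((-2*0 + 6*(-4)) - 15))*51 - 6 = (0*((0 - 24) - 15))*51 - 6 = (0*(-24 - 15))*51 - 6 = (0*(-39))*51 - 6 = 0*51 - 6 = 0 - 6 = -6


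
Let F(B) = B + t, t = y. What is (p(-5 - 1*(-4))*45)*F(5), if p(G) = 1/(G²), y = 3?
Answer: 360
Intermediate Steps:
t = 3
p(G) = G⁻²
F(B) = 3 + B (F(B) = B + 3 = 3 + B)
(p(-5 - 1*(-4))*45)*F(5) = (45/(-5 - 1*(-4))²)*(3 + 5) = (45/(-5 + 4)²)*8 = (45/(-1)²)*8 = (1*45)*8 = 45*8 = 360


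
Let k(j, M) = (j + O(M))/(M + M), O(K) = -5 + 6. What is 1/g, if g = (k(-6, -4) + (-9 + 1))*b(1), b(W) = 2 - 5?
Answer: 8/177 ≈ 0.045198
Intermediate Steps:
O(K) = 1
b(W) = -3
k(j, M) = (1 + j)/(2*M) (k(j, M) = (j + 1)/(M + M) = (1 + j)/((2*M)) = (1 + j)*(1/(2*M)) = (1 + j)/(2*M))
g = 177/8 (g = ((1/2)*(1 - 6)/(-4) + (-9 + 1))*(-3) = ((1/2)*(-1/4)*(-5) - 8)*(-3) = (5/8 - 8)*(-3) = -59/8*(-3) = 177/8 ≈ 22.125)
1/g = 1/(177/8) = 8/177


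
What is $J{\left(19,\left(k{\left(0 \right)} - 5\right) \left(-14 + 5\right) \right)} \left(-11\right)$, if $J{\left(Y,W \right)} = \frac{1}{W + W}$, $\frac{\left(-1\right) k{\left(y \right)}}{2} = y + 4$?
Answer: $- \frac{11}{234} \approx -0.047009$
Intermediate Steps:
$k{\left(y \right)} = -8 - 2 y$ ($k{\left(y \right)} = - 2 \left(y + 4\right) = - 2 \left(4 + y\right) = -8 - 2 y$)
$J{\left(Y,W \right)} = \frac{1}{2 W}$
$J{\left(19,\left(k{\left(0 \right)} - 5\right) \left(-14 + 5\right) \right)} \left(-11\right) = \frac{1}{2 \left(\left(-8 - 0\right) - 5\right) \left(-14 + 5\right)} \left(-11\right) = \frac{1}{2 \left(\left(-8 + 0\right) - 5\right) \left(-9\right)} \left(-11\right) = \frac{1}{2 \left(-8 - 5\right) \left(-9\right)} \left(-11\right) = \frac{1}{2 \left(\left(-13\right) \left(-9\right)\right)} \left(-11\right) = \frac{1}{2 \cdot 117} \left(-11\right) = \frac{1}{2} \cdot \frac{1}{117} \left(-11\right) = \frac{1}{234} \left(-11\right) = - \frac{11}{234}$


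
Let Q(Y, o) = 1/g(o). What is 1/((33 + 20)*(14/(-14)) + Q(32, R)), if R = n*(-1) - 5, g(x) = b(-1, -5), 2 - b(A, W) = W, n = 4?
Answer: -7/370 ≈ -0.018919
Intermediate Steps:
b(A, W) = 2 - W
g(x) = 7 (g(x) = 2 - 1*(-5) = 2 + 5 = 7)
R = -9 (R = 4*(-1) - 5 = -4 - 5 = -9)
Q(Y, o) = ⅐ (Q(Y, o) = 1/7 = ⅐)
1/((33 + 20)*(14/(-14)) + Q(32, R)) = 1/((33 + 20)*(14/(-14)) + ⅐) = 1/(53*(14*(-1/14)) + ⅐) = 1/(53*(-1) + ⅐) = 1/(-53 + ⅐) = 1/(-370/7) = -7/370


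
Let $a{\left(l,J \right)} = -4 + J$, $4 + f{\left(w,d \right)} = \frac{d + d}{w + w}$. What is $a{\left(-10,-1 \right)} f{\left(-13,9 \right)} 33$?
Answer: $\frac{10065}{13} \approx 774.23$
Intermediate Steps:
$f{\left(w,d \right)} = -4 + \frac{d}{w}$ ($f{\left(w,d \right)} = -4 + \frac{d + d}{w + w} = -4 + \frac{2 d}{2 w} = -4 + 2 d \frac{1}{2 w} = -4 + \frac{d}{w}$)
$a{\left(-10,-1 \right)} f{\left(-13,9 \right)} 33 = \left(-4 - 1\right) \left(-4 + \frac{9}{-13}\right) 33 = - 5 \left(-4 + 9 \left(- \frac{1}{13}\right)\right) 33 = - 5 \left(-4 - \frac{9}{13}\right) 33 = \left(-5\right) \left(- \frac{61}{13}\right) 33 = \frac{305}{13} \cdot 33 = \frac{10065}{13}$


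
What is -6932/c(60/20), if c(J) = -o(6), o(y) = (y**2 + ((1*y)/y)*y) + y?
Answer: 1733/12 ≈ 144.42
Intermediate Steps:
o(y) = y**2 + 2*y (o(y) = (y**2 + (y/y)*y) + y = (y**2 + 1*y) + y = (y**2 + y) + y = (y + y**2) + y = y**2 + 2*y)
c(J) = -48 (c(J) = -6*(2 + 6) = -6*8 = -1*48 = -48)
-6932/c(60/20) = -6932/(-48) = -6932*(-1)/48 = -1*(-1733/12) = 1733/12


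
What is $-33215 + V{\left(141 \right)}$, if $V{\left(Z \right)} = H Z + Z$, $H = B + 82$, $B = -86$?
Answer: $-33638$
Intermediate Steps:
$H = -4$ ($H = -86 + 82 = -4$)
$V{\left(Z \right)} = - 3 Z$ ($V{\left(Z \right)} = - 4 Z + Z = - 3 Z$)
$-33215 + V{\left(141 \right)} = -33215 - 423 = -33638$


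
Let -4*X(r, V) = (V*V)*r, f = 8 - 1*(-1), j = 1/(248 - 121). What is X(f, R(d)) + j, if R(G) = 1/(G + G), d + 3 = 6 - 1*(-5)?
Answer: -119/130048 ≈ -0.00091505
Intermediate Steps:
d = 8 (d = -3 + (6 - 1*(-5)) = -3 + (6 + 5) = -3 + 11 = 8)
j = 1/127 ≈ 0.0078740
f = 9 (f = 8 + 1 = 9)
R(G) = 1/(2*G)
X(r, V) = -r*V²/4 (X(r, V) = -V*V*r/4 = -V²*r/4 = -r*V²/4)
X(f, R(d)) + j = -¼*9*((½)/8)² + 1/127 = -¼*9*((½)*(⅛))² + 1/127 = -¼*9*(1/16)² + 1/127 = -¼*9*1/256 + 1/127 = -9/1024 + 1/127 = -119/130048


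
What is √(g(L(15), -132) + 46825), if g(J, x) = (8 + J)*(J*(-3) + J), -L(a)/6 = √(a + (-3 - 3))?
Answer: √46465 ≈ 215.56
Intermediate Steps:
L(a) = -6*√(-6 + a) (L(a) = -6*√(a + (-3 - 3)) = -6*√(a - 6) = -6*√(-6 + a))
g(J, x) = -2*J*(8 + J) (g(J, x) = (8 + J)*(-3*J + J) = (8 + J)*(-2*J) = -2*J*(8 + J))
√(g(L(15), -132) + 46825) = √(-2*(-6*√(-6 + 15))*(8 - 6*√(-6 + 15)) + 46825) = √(-2*(-6*√9)*(8 - 6*√9) + 46825) = √(-2*(-6*3)*(8 - 6*3) + 46825) = √(-2*(-18)*(8 - 18) + 46825) = √(-2*(-18)*(-10) + 46825) = √(-360 + 46825) = √46465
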